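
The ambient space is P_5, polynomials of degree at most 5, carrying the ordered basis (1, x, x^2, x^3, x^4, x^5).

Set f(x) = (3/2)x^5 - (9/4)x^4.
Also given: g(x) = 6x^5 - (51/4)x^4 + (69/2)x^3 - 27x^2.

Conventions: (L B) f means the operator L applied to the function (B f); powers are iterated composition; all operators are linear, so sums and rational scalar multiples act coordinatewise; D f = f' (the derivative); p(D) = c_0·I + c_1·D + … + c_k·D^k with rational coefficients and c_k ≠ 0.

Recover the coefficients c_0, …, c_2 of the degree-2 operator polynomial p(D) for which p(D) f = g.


D^0 f = (3/2)x^5 - (9/4)x^4
D^1 f = (15/2)x^4 - 9x^3
D^2 f = 30x^3 - 27x^2
matching coefficients of g against c_0 f + c_1 Df + … from the top degree down determines the c_i
solution: c_0 = 4, c_1 = -1/2, c_2 = 1

c_0 = 4, c_1 = -1/2, c_2 = 1


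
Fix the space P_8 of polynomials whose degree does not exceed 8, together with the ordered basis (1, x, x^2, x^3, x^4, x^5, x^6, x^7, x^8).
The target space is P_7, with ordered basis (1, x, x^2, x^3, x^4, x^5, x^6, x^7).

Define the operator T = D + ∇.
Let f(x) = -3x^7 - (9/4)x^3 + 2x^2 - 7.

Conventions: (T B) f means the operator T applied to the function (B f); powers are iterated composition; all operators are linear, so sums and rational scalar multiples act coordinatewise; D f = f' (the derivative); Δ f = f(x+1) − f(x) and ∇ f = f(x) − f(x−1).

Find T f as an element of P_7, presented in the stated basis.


D f = -21x^6 - (27/4)x^2 + 4x
∇ f = -21x^6 + 63x^5 - 105x^4 + 105x^3 - (279/4)x^2 + (127/4)x - 29/4
(D + ∇) f = -42x^6 + 63x^5 - 105x^4 + 105x^3 - (153/2)x^2 + (143/4)x - 29/4

g(x) = -42x^6 + 63x^5 - 105x^4 + 105x^3 - (153/2)x^2 + (143/4)x - 29/4


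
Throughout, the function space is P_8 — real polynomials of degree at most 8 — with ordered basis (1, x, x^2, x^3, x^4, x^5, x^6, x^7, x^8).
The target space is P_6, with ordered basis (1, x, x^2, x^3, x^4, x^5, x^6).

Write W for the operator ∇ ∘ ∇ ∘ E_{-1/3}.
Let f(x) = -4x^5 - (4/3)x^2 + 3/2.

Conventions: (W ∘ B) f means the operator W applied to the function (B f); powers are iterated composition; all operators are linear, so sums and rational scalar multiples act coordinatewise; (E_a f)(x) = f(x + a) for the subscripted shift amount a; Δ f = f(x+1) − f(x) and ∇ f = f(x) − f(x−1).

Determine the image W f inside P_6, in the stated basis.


g(x) = -80x^3 + 320x^2 - (1400/3)x + 6488/27

E_{-1/3} f = -4x^5 + (20/3)x^4 - (40/9)x^3 + (4/27)x^2 + (52/81)x + 665/486
∇ E_{-1/3} f = -20x^4 + (200/3)x^3 - (280/3)x^2 + (1628/27)x - 1184/81
∇ ∇ E_{-1/3} f = -80x^3 + 320x^2 - (1400/3)x + 6488/27


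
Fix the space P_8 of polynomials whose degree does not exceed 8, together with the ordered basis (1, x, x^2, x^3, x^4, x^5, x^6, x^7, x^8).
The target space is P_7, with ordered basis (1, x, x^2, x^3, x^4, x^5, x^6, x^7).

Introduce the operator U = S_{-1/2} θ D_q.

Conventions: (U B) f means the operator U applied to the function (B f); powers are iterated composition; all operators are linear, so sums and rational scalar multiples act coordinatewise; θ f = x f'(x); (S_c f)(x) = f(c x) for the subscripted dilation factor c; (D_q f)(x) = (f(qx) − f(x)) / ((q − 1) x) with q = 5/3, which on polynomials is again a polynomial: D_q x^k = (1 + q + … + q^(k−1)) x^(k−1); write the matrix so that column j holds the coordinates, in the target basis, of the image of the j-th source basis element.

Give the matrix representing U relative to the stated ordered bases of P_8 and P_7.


image of 1: 0
image of x: 0
image of x^2: -(4/3)x
image of x^3: (49/18)x^2
image of x^4: -(34/9)x^3
image of x^5: (1441/324)x^4
image of x^6: -(4655/972)x^5
image of x^7: (37969/7776)x^6
image of x^8: -(42007/8748)x^7
each image's coordinates form column j of the matrix

the matrix is [[0, 0, 0, 0, 0, 0, 0, 0, 0]; [0, 0, -4/3, 0, 0, 0, 0, 0, 0]; [0, 0, 0, 49/18, 0, 0, 0, 0, 0]; [0, 0, 0, 0, -34/9, 0, 0, 0, 0]; [0, 0, 0, 0, 0, 1441/324, 0, 0, 0]; [0, 0, 0, 0, 0, 0, -4655/972, 0, 0]; [0, 0, 0, 0, 0, 0, 0, 37969/7776, 0]; [0, 0, 0, 0, 0, 0, 0, 0, -42007/8748]] (rows listed top to bottom)


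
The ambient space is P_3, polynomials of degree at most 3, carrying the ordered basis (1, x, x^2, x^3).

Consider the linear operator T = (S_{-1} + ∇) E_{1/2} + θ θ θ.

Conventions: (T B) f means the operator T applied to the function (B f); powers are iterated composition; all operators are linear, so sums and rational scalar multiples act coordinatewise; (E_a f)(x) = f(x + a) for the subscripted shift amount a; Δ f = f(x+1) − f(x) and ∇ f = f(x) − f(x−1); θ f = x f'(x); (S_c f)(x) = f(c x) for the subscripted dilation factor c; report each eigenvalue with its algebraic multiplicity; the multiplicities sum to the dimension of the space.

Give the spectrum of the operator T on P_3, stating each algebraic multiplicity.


λ = 0 (multiplicity 1), λ = 1 (multiplicity 1), λ = 9 (multiplicity 1), λ = 26 (multiplicity 1)

image of 1: 1
image of x: 3/2
image of x^2: 9x^2 + x + 1/4
image of x^3: 26x^3 + (9/2)x^2 - (3/4)x + 3/8
the matrix is upper triangular; its diagonal is (1, 0, 9, 26)
for a triangular matrix the eigenvalues are the diagonal entries, with algebraic multiplicity their repetition count


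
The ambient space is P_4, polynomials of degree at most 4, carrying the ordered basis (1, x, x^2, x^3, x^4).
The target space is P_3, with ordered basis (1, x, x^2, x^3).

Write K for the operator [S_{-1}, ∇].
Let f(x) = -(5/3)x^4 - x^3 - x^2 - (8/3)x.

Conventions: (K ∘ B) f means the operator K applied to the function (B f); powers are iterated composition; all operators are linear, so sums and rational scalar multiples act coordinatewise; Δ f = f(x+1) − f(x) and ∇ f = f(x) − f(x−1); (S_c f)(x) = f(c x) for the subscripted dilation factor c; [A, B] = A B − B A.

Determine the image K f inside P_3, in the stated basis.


the image equals g(x) = (40/3)x^3 - 6x^2 + (52/3)x - 22/3

∇ f = -(20/3)x^3 + 7x^2 - (17/3)x - 1
S_{-1} ∇ f = (20/3)x^3 + 7x^2 + (17/3)x - 1
S_{-1} f = -(5/3)x^4 + x^3 - x^2 + (8/3)x
∇ S_{-1} f = -(20/3)x^3 + 13x^2 - (35/3)x + 19/3
[S_{-1}, ∇] f = (40/3)x^3 - 6x^2 + (52/3)x - 22/3


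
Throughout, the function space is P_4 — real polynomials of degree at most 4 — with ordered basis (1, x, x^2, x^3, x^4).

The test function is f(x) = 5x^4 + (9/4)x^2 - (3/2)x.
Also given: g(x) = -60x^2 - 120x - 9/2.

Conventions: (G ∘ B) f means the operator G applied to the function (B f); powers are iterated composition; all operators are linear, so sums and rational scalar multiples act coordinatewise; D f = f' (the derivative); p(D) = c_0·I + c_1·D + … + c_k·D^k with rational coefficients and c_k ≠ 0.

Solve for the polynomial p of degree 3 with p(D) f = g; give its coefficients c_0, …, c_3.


D^0 f = 5x^4 + (9/4)x^2 - (3/2)x
D^1 f = 20x^3 + (9/2)x - 3/2
D^2 f = 60x^2 + 9/2
D^3 f = 120x
matching coefficients of g against c_0 f + c_1 Df + … from the top degree down determines the c_i
solution: c_0 = 0, c_1 = 0, c_2 = -1, c_3 = -1

c_0 = 0, c_1 = 0, c_2 = -1, c_3 = -1


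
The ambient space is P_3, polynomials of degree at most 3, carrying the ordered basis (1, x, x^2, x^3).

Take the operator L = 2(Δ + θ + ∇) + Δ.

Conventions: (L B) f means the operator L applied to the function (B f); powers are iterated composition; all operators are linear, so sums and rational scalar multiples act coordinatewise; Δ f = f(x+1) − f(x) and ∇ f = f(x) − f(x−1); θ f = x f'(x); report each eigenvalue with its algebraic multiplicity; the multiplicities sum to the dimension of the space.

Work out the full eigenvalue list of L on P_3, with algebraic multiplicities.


image of 1: 0
image of x: 2x + 5
image of x^2: 4x^2 + 10x + 1
image of x^3: 6x^3 + 15x^2 + 3x + 5
the matrix is upper triangular; its diagonal is (0, 2, 4, 6)
for a triangular matrix the eigenvalues are the diagonal entries, with algebraic multiplicity their repetition count

λ = 0 (multiplicity 1), λ = 2 (multiplicity 1), λ = 4 (multiplicity 1), λ = 6 (multiplicity 1)


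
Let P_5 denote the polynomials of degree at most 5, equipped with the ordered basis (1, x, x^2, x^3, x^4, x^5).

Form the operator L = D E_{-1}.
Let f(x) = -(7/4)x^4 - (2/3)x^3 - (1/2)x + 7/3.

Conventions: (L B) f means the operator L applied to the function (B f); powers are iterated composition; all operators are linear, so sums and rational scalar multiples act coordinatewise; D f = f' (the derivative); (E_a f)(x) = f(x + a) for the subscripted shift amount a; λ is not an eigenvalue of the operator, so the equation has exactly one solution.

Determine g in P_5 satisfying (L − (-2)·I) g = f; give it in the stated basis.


write g with unknown coordinates in the stated basis and equate coefficients in (L − (-2)·I) g = f
solving from the highest basis element down gives g = -(7/8)x^4 + (17/12)x^3 - (59/8)x^2 + (133/8)x - 883/48
check: L g = -(7/2)x^3 + (59/4)x^2 - (135/4)x + 313/8
so L g − (-2)·g = -(7/4)x^4 - (2/3)x^3 - (1/2)x + 7/3 = f ✓

the result is g(x) = -(7/8)x^4 + (17/12)x^3 - (59/8)x^2 + (133/8)x - 883/48


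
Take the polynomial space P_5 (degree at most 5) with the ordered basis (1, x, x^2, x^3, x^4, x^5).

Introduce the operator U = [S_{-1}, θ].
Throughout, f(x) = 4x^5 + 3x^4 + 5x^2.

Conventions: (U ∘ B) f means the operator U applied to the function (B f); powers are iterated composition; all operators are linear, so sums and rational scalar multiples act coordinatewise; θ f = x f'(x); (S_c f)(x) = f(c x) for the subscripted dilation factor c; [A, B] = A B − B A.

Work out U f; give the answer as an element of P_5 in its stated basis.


the result is g(x) = 0

θ f = 20x^5 + 12x^4 + 10x^2
S_{-1} θ f = -20x^5 + 12x^4 + 10x^2
S_{-1} f = -4x^5 + 3x^4 + 5x^2
θ S_{-1} f = -20x^5 + 12x^4 + 10x^2
[S_{-1}, θ] f = 0


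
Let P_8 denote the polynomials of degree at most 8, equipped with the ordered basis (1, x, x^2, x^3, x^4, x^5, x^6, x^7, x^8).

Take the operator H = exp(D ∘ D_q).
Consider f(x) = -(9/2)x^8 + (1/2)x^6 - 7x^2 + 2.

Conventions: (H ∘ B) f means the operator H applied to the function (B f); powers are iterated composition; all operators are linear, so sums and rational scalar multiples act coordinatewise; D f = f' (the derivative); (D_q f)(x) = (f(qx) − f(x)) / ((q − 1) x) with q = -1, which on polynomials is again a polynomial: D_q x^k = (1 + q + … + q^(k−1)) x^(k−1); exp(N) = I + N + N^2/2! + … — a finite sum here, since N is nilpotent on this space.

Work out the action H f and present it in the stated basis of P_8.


the result is g(x) = -(9/2)x^8 + (1/2)x^6 - 7x^2 + 2

the series for exp(D ∘ D_q) f terminates at order 0
exp(D ∘ D_q) f = -(9/2)x^8 + (1/2)x^6 - 7x^2 + 2


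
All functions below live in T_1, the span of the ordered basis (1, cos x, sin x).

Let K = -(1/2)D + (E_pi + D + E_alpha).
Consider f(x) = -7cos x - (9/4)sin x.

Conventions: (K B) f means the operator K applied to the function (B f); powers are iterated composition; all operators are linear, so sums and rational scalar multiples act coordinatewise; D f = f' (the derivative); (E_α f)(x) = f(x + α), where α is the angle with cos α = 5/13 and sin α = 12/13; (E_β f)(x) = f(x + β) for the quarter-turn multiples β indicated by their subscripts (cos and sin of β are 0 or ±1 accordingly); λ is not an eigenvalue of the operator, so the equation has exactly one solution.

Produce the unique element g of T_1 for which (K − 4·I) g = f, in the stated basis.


write g with unknown coordinates in the stated basis and equate coefficients in (K − 4·I) g = f
solving from the highest basis element down gives g = (3693/2426)cos x + (22/1213)sin x
check: K g = -(1105/1213)cos x - (10565/4852)sin x
so K g − 4·g = -7cos x - (9/4)sin x = f ✓

the image equals g(x) = (3693/2426)cos x + (22/1213)sin x


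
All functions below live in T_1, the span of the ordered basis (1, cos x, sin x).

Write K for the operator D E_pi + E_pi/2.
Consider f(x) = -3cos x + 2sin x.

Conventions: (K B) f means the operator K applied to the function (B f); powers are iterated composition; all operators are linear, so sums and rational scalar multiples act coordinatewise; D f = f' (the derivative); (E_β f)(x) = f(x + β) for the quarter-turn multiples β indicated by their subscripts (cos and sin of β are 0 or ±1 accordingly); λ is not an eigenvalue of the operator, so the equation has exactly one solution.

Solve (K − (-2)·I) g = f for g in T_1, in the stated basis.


the result is g(x) = -(3/2)cos x + sin x

write g with unknown coordinates in the stated basis and equate coefficients in (K − (-2)·I) g = f
solving from the highest basis element down gives g = -(3/2)cos x + sin x
check: K g = 0
so K g − (-2)·g = -3cos x + 2sin x = f ✓


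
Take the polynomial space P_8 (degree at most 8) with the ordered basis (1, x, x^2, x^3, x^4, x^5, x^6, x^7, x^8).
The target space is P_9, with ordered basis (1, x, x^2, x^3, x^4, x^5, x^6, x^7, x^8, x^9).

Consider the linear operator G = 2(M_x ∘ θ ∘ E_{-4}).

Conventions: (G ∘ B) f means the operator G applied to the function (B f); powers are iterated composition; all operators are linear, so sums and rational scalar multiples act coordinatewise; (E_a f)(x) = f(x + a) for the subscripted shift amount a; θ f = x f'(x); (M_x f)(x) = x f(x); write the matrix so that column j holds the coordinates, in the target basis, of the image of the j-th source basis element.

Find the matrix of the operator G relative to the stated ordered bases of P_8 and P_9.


image of 1: 0
image of x: 2x^2
image of x^2: 4x^3 - 16x^2
image of x^3: 6x^4 - 48x^3 + 96x^2
image of x^4: 8x^5 - 96x^4 + 384x^3 - 512x^2
image of x^5: 10x^6 - 160x^5 + 960x^4 - 2560x^3 + 2560x^2
image of x^6: 12x^7 - 240x^6 + 1920x^5 - 7680x^4 + 15360x^3 - 12288x^2
image of x^7: 14x^8 - 336x^7 + 3360x^6 - 17920x^5 + 53760x^4 - 86016x^3 + 57344x^2
image of x^8: 16x^9 - 448x^8 + 5376x^7 - 35840x^6 + 143360x^5 - 344064x^4 + 458752x^3 - 262144x^2
each image's coordinates form column j of the matrix

the matrix is [[0, 0, 0, 0, 0, 0, 0, 0, 0]; [0, 0, 0, 0, 0, 0, 0, 0, 0]; [0, 2, -16, 96, -512, 2560, -12288, 57344, -262144]; [0, 0, 4, -48, 384, -2560, 15360, -86016, 458752]; [0, 0, 0, 6, -96, 960, -7680, 53760, -344064]; [0, 0, 0, 0, 8, -160, 1920, -17920, 143360]; [0, 0, 0, 0, 0, 10, -240, 3360, -35840]; [0, 0, 0, 0, 0, 0, 12, -336, 5376]; [0, 0, 0, 0, 0, 0, 0, 14, -448]; [0, 0, 0, 0, 0, 0, 0, 0, 16]] (rows listed top to bottom)


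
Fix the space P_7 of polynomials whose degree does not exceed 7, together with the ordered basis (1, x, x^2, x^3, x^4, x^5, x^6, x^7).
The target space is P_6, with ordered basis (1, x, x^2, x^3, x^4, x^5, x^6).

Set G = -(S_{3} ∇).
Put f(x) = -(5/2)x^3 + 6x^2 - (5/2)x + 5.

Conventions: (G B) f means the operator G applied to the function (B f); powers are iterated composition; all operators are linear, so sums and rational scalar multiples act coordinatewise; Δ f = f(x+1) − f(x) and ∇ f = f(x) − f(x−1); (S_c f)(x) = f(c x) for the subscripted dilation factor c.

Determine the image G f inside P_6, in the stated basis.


∇ f = -(15/2)x^2 + (39/2)x - 11
S_{3} ∇ f = -(135/2)x^2 + (117/2)x - 11
(-(S_{3} ∇)) f = (135/2)x^2 - (117/2)x + 11

g(x) = (135/2)x^2 - (117/2)x + 11


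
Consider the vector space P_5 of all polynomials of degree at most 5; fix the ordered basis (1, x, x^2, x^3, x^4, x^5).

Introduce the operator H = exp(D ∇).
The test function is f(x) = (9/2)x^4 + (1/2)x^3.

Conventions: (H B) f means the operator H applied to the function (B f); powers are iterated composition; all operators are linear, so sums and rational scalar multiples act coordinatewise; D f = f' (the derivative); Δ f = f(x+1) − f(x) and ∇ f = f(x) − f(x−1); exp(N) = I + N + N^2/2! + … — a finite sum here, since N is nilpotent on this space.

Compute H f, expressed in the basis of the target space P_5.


g(x) = (9/2)x^4 + (1/2)x^3 + 54x^2 - 51x + 141/2

order-1 term: 54x^2 - 51x + 33/2
order-2 term: 54
the series for exp(D ∇) f terminates at order 2
exp(D ∇) f = (9/2)x^4 + (1/2)x^3 + 54x^2 - 51x + 141/2


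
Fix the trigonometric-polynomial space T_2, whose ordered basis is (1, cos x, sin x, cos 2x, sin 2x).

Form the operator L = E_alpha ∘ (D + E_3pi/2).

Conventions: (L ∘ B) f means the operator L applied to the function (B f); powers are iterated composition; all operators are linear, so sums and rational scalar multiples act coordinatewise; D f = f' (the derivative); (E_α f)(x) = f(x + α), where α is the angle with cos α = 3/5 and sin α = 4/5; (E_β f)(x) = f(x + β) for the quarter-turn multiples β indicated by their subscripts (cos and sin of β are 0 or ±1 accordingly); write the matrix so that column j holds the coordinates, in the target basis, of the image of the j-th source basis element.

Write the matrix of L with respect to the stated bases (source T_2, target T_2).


image of 1: 1
image of cos x: 0
image of sin x: 0
image of cos 2x: -(41/25)cos 2x + (38/25)sin 2x
image of sin 2x: -(38/25)cos 2x - (41/25)sin 2x
each image's coordinates form column j of the matrix

the matrix is [[1, 0, 0, 0, 0]; [0, 0, 0, 0, 0]; [0, 0, 0, 0, 0]; [0, 0, 0, -41/25, -38/25]; [0, 0, 0, 38/25, -41/25]] (rows listed top to bottom)


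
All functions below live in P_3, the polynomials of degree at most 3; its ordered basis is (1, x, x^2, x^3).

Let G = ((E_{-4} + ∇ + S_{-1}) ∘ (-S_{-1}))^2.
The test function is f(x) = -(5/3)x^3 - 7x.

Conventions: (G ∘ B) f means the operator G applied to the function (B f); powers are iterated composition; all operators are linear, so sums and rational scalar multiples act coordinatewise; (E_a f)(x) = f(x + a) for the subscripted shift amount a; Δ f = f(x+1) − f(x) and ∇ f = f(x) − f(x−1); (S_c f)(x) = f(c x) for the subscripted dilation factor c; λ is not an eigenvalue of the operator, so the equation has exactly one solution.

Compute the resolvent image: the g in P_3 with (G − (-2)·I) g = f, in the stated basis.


the image equals g(x) = -(5/6)x^3 + (5/2)x^2 - 11x + 11

write g with unknown coordinates in the stated basis and equate coefficients in (G − (-2)·I) g = f
solving from the highest basis element down gives g = -(5/6)x^3 + (5/2)x^2 - 11x + 11
check: G g = -5x^2 + 15x - 22
so G g − (-2)·g = -(5/3)x^3 - 7x = f ✓


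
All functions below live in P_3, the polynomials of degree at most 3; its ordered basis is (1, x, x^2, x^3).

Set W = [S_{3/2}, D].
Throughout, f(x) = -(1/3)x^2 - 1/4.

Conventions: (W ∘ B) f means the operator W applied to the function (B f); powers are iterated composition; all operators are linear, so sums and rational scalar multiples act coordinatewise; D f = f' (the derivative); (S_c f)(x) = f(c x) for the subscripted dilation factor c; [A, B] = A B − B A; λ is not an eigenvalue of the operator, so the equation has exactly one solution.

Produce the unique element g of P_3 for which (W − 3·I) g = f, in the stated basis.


write g with unknown coordinates in the stated basis and equate coefficients in (W − 3·I) g = f
solving from the highest basis element down gives g = (1/9)x^2 - (1/18)x + 5/54
check: W g = -(1/6)x + 1/36
so W g − 3·g = -(1/3)x^2 - 1/4 = f ✓

the image equals g(x) = (1/9)x^2 - (1/18)x + 5/54


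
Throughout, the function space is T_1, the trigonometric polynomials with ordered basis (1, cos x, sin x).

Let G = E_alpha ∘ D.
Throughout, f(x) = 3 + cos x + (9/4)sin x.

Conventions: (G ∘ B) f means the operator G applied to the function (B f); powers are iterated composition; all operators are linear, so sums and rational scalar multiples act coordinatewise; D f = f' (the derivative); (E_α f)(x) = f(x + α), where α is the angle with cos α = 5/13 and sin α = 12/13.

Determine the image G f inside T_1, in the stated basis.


the image equals g(x) = -(3/52)cos x - (32/13)sin x

D f = (9/4)cos x - sin x
E_alpha D f = -(3/52)cos x - (32/13)sin x


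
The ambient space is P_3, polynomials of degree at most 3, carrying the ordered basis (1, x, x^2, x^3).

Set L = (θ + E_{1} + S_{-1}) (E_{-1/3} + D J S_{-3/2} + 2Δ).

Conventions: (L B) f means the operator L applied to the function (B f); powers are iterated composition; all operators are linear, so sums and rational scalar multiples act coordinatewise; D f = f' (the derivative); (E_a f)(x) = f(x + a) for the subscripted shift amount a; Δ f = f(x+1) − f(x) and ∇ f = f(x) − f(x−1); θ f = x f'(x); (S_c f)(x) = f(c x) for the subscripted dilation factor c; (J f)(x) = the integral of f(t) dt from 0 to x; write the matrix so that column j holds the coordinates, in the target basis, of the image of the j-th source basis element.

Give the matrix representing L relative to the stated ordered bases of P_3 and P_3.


the matrix is [[4, 17/6, 389/36, 2783/216]; [0, -1/2, 59/6, 221/24]; [0, 0, 13, 103/8]; [0, 0, 0, -57/8]] (rows listed top to bottom)

image of 1: 4
image of x: -(1/2)x + 17/6
image of x^2: 13x^2 + (59/6)x + 389/36
image of x^3: -(57/8)x^3 + (103/8)x^2 + (221/24)x + 2783/216
each image's coordinates form column j of the matrix


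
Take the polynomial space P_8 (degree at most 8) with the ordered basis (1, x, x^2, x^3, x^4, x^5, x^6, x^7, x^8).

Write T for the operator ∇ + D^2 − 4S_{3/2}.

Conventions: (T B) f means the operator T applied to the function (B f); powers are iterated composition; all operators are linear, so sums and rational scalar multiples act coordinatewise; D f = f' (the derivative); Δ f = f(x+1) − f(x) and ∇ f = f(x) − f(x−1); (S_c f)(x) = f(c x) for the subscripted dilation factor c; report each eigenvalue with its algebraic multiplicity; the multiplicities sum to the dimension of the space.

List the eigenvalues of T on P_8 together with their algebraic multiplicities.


image of 1: -4
image of x: -6x + 1
image of x^2: -9x^2 + 2x + 1
image of x^3: -(27/2)x^3 + 3x^2 + 3x + 1
image of x^4: -(81/4)x^4 + 4x^3 + 6x^2 + 4x - 1
image of x^5: -(243/8)x^5 + 5x^4 + 10x^3 + 10x^2 - 5x + 1
image of x^6: -(729/16)x^6 + 6x^5 + 15x^4 + 20x^3 - 15x^2 + 6x - 1
image of x^7: -(2187/32)x^7 + 7x^6 + 21x^5 + 35x^4 - 35x^3 + 21x^2 - 7x + 1
image of x^8: -(6561/64)x^8 + 8x^7 + 28x^6 + 56x^5 - 70x^4 + 56x^3 - 28x^2 + 8x - 1
the matrix is upper triangular; its diagonal is (-4, -6, -9, -27/2, -81/4, -243/8, -729/16, -2187/32, -6561/64)
for a triangular matrix the eigenvalues are the diagonal entries, with algebraic multiplicity their repetition count

λ = -6561/64 (multiplicity 1), λ = -2187/32 (multiplicity 1), λ = -729/16 (multiplicity 1), λ = -243/8 (multiplicity 1), λ = -81/4 (multiplicity 1), λ = -27/2 (multiplicity 1), λ = -9 (multiplicity 1), λ = -6 (multiplicity 1), λ = -4 (multiplicity 1)


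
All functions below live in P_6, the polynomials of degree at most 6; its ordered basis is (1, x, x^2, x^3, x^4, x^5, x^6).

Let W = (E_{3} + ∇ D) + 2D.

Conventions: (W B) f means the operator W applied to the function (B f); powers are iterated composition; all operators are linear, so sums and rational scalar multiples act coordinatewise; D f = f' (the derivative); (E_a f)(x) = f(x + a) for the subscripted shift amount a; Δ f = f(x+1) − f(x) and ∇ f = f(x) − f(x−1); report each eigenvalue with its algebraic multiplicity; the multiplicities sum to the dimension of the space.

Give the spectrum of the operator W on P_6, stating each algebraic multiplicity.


λ = 1 (multiplicity 7)

image of 1: 1
image of x: x + 5
image of x^2: x^2 + 10x + 11
image of x^3: x^3 + 15x^2 + 33x + 24
image of x^4: x^4 + 20x^3 + 66x^2 + 96x + 85
image of x^5: x^5 + 25x^4 + 110x^3 + 240x^2 + 425x + 238
image of x^6: x^6 + 30x^5 + 165x^4 + 480x^3 + 1275x^2 + 1428x + 735
the matrix is upper triangular; its diagonal is (1, 1, 1, 1, 1, 1, 1)
for a triangular matrix the eigenvalues are the diagonal entries, with algebraic multiplicity their repetition count


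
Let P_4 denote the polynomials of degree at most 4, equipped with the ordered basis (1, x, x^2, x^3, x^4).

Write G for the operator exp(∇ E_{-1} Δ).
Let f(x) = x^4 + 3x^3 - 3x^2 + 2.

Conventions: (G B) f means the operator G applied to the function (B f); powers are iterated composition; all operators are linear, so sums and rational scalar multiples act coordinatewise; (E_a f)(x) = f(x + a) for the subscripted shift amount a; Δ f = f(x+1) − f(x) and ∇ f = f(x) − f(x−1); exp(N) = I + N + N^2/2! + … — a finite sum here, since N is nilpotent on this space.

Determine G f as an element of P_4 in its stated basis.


order-1 term: 12x^2 - 6x - 10
order-2 term: 12
the series for exp(∇ E_{-1} Δ) f terminates at order 2
exp(∇ E_{-1} Δ) f = x^4 + 3x^3 + 9x^2 - 6x + 4

the image equals g(x) = x^4 + 3x^3 + 9x^2 - 6x + 4


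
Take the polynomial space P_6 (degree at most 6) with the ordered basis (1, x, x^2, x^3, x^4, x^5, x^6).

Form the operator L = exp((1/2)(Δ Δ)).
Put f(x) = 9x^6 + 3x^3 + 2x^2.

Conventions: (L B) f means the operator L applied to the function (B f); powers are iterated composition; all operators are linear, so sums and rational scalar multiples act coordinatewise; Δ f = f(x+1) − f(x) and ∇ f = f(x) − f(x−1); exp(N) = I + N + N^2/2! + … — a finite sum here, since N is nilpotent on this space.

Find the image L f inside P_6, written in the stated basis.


the result is g(x) = 9x^6 + 135x^4 + 543x^3 + 1352x^2 + 2439x + 2180

order-1 term: 135x^4 + 540x^3 + 945x^2 + 819x + 290
order-2 term: 405x^2 + 1620x + 1755
order-3 term: 135
the series for exp((1/2)(Δ Δ)) f terminates at order 3
exp((1/2)(Δ Δ)) f = 9x^6 + 135x^4 + 543x^3 + 1352x^2 + 2439x + 2180


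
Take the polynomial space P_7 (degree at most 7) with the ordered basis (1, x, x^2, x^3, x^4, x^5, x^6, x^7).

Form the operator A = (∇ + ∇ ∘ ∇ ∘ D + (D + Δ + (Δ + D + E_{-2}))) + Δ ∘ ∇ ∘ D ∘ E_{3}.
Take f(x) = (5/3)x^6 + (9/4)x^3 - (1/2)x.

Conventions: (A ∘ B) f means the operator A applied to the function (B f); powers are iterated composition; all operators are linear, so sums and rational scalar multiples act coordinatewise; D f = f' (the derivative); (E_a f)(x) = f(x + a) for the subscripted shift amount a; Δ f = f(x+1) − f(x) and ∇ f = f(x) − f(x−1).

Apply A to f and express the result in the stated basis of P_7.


∇ f = 10x^5 - 25x^4 + (100/3)x^3 - (73/4)x^2 + (13/4)x + 1/12
D f = 10x^5 + (27/4)x^2 - 1/2
∇ D f = 50x^4 - 100x^3 + 100x^2 - (73/2)x + 13/4
∇ ∇ D f = 200x^3 - 600x^2 + 700x - 573/2
D f = 10x^5 + (27/4)x^2 - 1/2
Δ f = 10x^5 + 25x^4 + (100/3)x^3 + (127/4)x^2 + (67/4)x + 41/12
Δ f = 10x^5 + 25x^4 + (100/3)x^3 + (127/4)x^2 + (67/4)x + 41/12
D f = 10x^5 + (27/4)x^2 - 1/2
E_{-2} f = (5/3)x^6 - 20x^5 + 100x^4 - (3173/12)x^3 + (773/2)x^2 - (587/2)x + 269/3
(Δ + D + E_{-2}) f = (5/3)x^6 + 125x^4 - (2773/12)x^3 + 425x^2 - (1107/4)x + 1111/12
(D + Δ + (Δ + D + E_{-2})) f = (5/3)x^6 + 20x^5 + 150x^4 - (791/4)x^3 + (927/2)x^2 - 260x + 191/2
(∇ + ∇ ∘ ∇ ∘ D + (D + Δ + (Δ + D + E_{-2}))) f = (5/3)x^6 + 30x^5 + 125x^4 + (427/12)x^3 - (619/4)x^2 + (1773/4)x - 2291/12
E_{3} f = (5/3)x^6 + 30x^5 + 225x^4 + (3609/4)x^3 + (8181/4)x^2 + (9961/4)x + 5097/4
D E_{3} f = 10x^5 + 150x^4 + 900x^3 + (10827/4)x^2 + (8181/2)x + 9961/4
∇ (D ∘ E_{3}) f = 50x^4 + 500x^3 + 1900x^2 + (6527/2)x + 8575/4
Δ ∇ (D ∘ E_{3}) f = 200x^3 + 1800x^2 + 5500x + 11427/2
((∇ + ∇ ∘ ∇ ∘ D + (D + Δ + (Δ + D + E_{-2}))) + Δ ∘ ∇ ∘ D ∘ E_{3}) f = (5/3)x^6 + 30x^5 + 125x^4 + (2827/12)x^3 + (6581/4)x^2 + (23773/4)x + 66271/12

g(x) = (5/3)x^6 + 30x^5 + 125x^4 + (2827/12)x^3 + (6581/4)x^2 + (23773/4)x + 66271/12


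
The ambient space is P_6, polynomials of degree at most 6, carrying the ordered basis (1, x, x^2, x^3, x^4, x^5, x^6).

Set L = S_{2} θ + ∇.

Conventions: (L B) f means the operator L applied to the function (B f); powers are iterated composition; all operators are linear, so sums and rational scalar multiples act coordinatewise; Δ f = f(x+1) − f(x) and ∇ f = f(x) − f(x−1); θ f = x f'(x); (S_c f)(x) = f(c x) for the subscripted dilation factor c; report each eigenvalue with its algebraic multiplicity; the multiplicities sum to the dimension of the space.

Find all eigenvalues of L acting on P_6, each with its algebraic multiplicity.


image of 1: 0
image of x: 2x + 1
image of x^2: 8x^2 + 2x - 1
image of x^3: 24x^3 + 3x^2 - 3x + 1
image of x^4: 64x^4 + 4x^3 - 6x^2 + 4x - 1
image of x^5: 160x^5 + 5x^4 - 10x^3 + 10x^2 - 5x + 1
image of x^6: 384x^6 + 6x^5 - 15x^4 + 20x^3 - 15x^2 + 6x - 1
the matrix is upper triangular; its diagonal is (0, 2, 8, 24, 64, 160, 384)
for a triangular matrix the eigenvalues are the diagonal entries, with algebraic multiplicity their repetition count

λ = 0 (multiplicity 1), λ = 2 (multiplicity 1), λ = 8 (multiplicity 1), λ = 24 (multiplicity 1), λ = 64 (multiplicity 1), λ = 160 (multiplicity 1), λ = 384 (multiplicity 1)


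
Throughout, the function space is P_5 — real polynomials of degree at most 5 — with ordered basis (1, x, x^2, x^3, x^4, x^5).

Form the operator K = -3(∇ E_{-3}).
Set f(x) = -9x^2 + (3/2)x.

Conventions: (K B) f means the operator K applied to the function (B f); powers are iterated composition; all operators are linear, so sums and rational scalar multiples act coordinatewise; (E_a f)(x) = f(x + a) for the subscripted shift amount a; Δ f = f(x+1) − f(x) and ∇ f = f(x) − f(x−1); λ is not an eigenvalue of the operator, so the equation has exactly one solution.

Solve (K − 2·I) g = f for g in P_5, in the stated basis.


write g with unknown coordinates in the stated basis and equate coefficients in (K − 2·I) g = f
solving from the highest basis element down gives g = (9/2)x^2 - (57/4)x + 549/8
check: K g = -27x + 549/4
so K g − 2·g = -9x^2 + (3/2)x = f ✓

g(x) = (9/2)x^2 - (57/4)x + 549/8


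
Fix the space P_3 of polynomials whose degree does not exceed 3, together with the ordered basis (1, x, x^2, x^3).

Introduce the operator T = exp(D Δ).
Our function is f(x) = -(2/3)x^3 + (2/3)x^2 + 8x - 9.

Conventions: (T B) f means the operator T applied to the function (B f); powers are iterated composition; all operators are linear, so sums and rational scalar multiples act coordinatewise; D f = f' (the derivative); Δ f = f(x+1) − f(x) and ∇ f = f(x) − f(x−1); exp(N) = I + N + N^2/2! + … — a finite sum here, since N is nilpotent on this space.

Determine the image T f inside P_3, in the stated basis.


the image equals g(x) = -(2/3)x^3 + (2/3)x^2 + 4x - 29/3

order-1 term: -4x - 2/3
the series for exp(D Δ) f terminates at order 1
exp(D Δ) f = -(2/3)x^3 + (2/3)x^2 + 4x - 29/3


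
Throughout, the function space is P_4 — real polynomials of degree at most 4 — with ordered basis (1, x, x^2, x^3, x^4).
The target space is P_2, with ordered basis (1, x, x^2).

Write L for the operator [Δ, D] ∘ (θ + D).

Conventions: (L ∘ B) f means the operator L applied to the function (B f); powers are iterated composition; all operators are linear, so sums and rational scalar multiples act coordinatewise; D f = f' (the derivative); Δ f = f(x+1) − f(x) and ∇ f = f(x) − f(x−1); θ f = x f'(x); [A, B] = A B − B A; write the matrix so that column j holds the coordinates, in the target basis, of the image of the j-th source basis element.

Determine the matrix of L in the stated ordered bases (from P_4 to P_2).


image of 1: 0
image of x: 0
image of x^2: 0
image of x^3: 0
image of x^4: 0
each image's coordinates form column j of the matrix

the matrix is [[0, 0, 0, 0, 0]; [0, 0, 0, 0, 0]; [0, 0, 0, 0, 0]] (rows listed top to bottom)


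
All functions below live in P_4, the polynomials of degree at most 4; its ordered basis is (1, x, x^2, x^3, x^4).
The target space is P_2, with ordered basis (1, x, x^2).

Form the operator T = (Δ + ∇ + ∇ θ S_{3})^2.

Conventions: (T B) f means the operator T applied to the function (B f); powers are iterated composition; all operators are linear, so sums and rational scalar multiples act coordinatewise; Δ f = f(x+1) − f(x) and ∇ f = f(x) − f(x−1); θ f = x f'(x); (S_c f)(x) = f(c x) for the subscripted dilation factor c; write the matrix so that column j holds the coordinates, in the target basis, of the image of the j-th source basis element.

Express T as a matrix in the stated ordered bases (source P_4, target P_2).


the matrix is [[0, 0, 200, -5697, 149744]; [0, 0, 0, 9960, -394632]; [0, 0, 0, 0, 324696]] (rows listed top to bottom)

image of 1: 0
image of x: 0
image of x^2: 200
image of x^3: 9960x - 5697
image of x^4: 324696x^2 - 394632x + 149744
each image's coordinates form column j of the matrix


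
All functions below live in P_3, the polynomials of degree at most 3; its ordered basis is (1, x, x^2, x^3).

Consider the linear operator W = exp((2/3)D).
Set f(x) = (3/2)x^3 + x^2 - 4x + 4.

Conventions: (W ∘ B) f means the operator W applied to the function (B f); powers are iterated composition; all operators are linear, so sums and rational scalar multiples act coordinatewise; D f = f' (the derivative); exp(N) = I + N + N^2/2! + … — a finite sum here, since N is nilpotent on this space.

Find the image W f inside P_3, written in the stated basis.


order-1 term: 3x^2 + (4/3)x - 8/3
order-2 term: 2x + 4/9
order-3 term: 4/9
the series for exp((2/3)D) f terminates at order 3
exp((2/3)D) f = (3/2)x^3 + 4x^2 - (2/3)x + 20/9

the result is g(x) = (3/2)x^3 + 4x^2 - (2/3)x + 20/9


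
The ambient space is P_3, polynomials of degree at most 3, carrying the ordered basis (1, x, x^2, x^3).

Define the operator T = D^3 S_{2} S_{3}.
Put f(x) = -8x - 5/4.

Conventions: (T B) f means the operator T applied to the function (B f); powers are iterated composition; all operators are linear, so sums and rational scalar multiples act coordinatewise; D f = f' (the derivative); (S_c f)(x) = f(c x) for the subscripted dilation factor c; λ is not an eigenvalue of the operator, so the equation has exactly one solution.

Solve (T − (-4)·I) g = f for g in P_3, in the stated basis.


write g with unknown coordinates in the stated basis and equate coefficients in (T − (-4)·I) g = f
solving from the highest basis element down gives g = -2x - 5/16
check: T g = 0
so T g − (-4)·g = -8x - 5/4 = f ✓

g(x) = -2x - 5/16


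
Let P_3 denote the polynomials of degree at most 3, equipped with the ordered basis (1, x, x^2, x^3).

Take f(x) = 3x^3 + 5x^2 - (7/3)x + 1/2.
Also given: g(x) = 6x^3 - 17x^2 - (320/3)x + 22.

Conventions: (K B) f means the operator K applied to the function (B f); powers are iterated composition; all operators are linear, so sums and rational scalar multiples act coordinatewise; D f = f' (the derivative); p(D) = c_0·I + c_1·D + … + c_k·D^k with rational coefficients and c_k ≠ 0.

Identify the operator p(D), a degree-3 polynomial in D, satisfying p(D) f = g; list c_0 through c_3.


D^0 f = 3x^3 + 5x^2 - (7/3)x + 1/2
D^1 f = 9x^2 + 10x - 7/3
D^2 f = 18x + 10
D^3 f = 18
matching coefficients of g against c_0 f + c_1 Df + … from the top degree down determines the c_i
solution: c_0 = 2, c_1 = -3, c_2 = -4, c_3 = 3

c_0 = 2, c_1 = -3, c_2 = -4, c_3 = 3


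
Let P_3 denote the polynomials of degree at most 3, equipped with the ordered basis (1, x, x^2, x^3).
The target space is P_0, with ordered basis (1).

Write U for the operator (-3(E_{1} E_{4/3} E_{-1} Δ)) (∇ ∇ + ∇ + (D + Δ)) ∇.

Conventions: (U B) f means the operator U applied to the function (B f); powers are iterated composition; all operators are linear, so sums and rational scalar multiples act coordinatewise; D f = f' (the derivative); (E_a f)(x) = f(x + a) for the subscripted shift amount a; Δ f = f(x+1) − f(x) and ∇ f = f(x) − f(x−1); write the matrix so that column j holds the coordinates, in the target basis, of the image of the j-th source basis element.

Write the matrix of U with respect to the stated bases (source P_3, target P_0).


image of 1: 0
image of x: 0
image of x^2: 0
image of x^3: -54
each image's coordinates form column j of the matrix

the matrix is [[0, 0, 0, -54]] (rows listed top to bottom)


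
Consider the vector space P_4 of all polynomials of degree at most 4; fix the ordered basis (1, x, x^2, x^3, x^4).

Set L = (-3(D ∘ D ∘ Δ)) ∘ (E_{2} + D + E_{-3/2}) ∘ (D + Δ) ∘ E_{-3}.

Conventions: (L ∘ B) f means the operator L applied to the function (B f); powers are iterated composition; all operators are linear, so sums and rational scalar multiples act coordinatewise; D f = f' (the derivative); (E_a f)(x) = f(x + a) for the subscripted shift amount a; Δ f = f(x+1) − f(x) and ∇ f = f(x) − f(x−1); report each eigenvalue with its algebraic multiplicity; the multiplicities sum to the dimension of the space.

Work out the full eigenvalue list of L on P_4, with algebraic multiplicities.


λ = 0 (multiplicity 5)

image of 1: 0
image of x: 0
image of x^2: 0
image of x^3: 0
image of x^4: -288
the matrix is upper triangular; its diagonal is (0, 0, 0, 0, 0)
for a triangular matrix the eigenvalues are the diagonal entries, with algebraic multiplicity their repetition count


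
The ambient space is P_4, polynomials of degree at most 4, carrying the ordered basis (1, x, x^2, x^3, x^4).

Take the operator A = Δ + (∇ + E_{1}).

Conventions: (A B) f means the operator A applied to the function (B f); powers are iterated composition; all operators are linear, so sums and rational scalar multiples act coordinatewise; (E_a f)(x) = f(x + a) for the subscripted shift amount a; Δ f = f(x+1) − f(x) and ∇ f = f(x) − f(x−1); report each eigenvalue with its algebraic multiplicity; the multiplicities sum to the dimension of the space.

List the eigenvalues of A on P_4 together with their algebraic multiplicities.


λ = 1 (multiplicity 5)

image of 1: 1
image of x: x + 3
image of x^2: x^2 + 6x + 1
image of x^3: x^3 + 9x^2 + 3x + 3
image of x^4: x^4 + 12x^3 + 6x^2 + 12x + 1
the matrix is upper triangular; its diagonal is (1, 1, 1, 1, 1)
for a triangular matrix the eigenvalues are the diagonal entries, with algebraic multiplicity their repetition count


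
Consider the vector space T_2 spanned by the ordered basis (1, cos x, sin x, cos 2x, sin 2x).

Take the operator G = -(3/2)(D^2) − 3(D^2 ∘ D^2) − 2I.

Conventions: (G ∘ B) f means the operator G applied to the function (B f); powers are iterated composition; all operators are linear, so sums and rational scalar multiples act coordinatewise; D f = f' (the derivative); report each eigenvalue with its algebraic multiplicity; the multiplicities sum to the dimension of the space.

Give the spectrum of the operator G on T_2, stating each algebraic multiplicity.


λ = -44 (multiplicity 2), λ = -7/2 (multiplicity 2), λ = -2 (multiplicity 1)

image of 1: -2
image of cos x: -(7/2)cos x
image of sin x: -(7/2)sin x
image of cos 2x: -44cos 2x
image of sin 2x: -44sin 2x
the matrix is diagonal; its diagonal is (-2, -7/2, -7/2, -44, -44)
for a triangular matrix the eigenvalues are the diagonal entries, with algebraic multiplicity their repetition count


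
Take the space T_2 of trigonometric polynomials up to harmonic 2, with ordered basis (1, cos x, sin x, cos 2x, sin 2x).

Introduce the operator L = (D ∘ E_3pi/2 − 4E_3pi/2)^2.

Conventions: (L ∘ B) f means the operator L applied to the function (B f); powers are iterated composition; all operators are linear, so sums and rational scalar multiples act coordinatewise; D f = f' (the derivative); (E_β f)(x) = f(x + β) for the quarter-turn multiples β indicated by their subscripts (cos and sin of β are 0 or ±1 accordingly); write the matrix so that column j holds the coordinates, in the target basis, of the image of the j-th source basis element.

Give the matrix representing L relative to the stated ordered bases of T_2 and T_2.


the matrix is [[16, 0, 0, 0, 0]; [0, -15, 8, 0, 0]; [0, -8, -15, 0, 0]; [0, 0, 0, 12, -16]; [0, 0, 0, 16, 12]] (rows listed top to bottom)

image of 1: 16
image of cos x: -15cos x - 8sin x
image of sin x: 8cos x - 15sin x
image of cos 2x: 12cos 2x + 16sin 2x
image of sin 2x: -16cos 2x + 12sin 2x
each image's coordinates form column j of the matrix


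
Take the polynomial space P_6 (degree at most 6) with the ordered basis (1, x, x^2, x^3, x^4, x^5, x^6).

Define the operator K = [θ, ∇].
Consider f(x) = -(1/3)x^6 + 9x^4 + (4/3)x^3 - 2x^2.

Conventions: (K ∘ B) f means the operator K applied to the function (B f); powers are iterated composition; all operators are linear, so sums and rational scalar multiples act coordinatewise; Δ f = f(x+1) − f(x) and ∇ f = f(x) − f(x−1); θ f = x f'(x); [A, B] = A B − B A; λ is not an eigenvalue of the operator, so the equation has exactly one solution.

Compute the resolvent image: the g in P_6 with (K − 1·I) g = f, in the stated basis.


g(x) = (1/3)x^6 - 2x^5 + 11x^4 - (316/3)x^3 + 530x^2 - 1874x + 3306

write g with unknown coordinates in the stated basis and equate coefficients in (K − 1·I) g = f
solving from the highest basis element down gives g = (1/3)x^6 - 2x^5 + 11x^4 - (316/3)x^3 + 530x^2 - 1874x + 3306
check: K g = -2x^5 + 20x^4 - 104x^3 + 528x^2 - 1874x + 3306
so K g − 1·g = -(1/3)x^6 + 9x^4 + (4/3)x^3 - 2x^2 = f ✓
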